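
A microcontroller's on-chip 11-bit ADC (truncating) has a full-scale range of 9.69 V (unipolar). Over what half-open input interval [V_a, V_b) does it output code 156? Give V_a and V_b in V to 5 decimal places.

LSB = 9.69/2^11 = 4.731 mV.
V_a = V_low + 156·LSB = 0.738105 V; V_b = V_low + 157·LSB = 0.742837 V.

[0.73811 V, 0.74284 V)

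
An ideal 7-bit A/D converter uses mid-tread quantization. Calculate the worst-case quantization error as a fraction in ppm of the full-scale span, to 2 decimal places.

3906.25 ppm

Rounding → worst-case error = ½ LSB = V_FS/2^8, so 1e+06/256 = 3906.25 ppm of full scale.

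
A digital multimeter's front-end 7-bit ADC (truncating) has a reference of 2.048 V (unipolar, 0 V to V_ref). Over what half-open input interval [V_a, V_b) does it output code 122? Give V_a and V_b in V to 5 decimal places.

LSB = 2.048/2^7 = 16.000 mV.
V_a = V_low + 122·LSB = 1.952 V; V_b = V_low + 123·LSB = 1.968 V.

[1.95200 V, 1.96800 V)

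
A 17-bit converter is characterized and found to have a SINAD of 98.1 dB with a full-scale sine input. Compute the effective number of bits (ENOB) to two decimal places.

ENOB = (SINAD − 1.76) / 6.02 = (98.1 − 1.76)/6.02 = 16.003.

16.00 bits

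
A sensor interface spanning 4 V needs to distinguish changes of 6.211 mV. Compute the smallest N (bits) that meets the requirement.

Number of steps required ≥ 4 V / 6.211 mV = 644.02.
Need 2^N ≥ 644.02; 2^9 = 512, 2^10 = 1024.
Minimum N = 10.

10 bits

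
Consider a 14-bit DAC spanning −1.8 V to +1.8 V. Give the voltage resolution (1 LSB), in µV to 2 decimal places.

219.73 µV

Full-scale span = 3.6 V.
LSB = 3.6 / 2^14 = 3.6 / 16384 = 0.000219727 V = 219.73 µV.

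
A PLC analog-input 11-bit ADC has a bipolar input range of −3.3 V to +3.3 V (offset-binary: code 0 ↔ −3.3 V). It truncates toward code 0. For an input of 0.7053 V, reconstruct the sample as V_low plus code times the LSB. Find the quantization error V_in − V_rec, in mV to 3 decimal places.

2.761 mV

One LSB is 6.6 V / 2048 = 3.223 mV.
(V_in − V_low)/LSB = (0.7053 − (−3.3))/0.00322266 = 1242.8567 → code 1242 (floor).
Reconstructed: 0.70253906 V.
V_in − V_rec = 0.00276094 V = 2.761 mV.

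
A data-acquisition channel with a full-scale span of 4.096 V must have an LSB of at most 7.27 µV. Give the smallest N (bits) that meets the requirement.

20 bits

Number of steps required ≥ 4.096 V / 7.27 µV = 563411.28.
Need 2^N ≥ 563411.28; 2^19 = 524288, 2^20 = 1048576.
Minimum N = 20.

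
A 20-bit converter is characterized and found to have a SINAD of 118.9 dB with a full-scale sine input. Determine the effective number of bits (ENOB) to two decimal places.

19.46 bits

ENOB = (SINAD − 1.76) / 6.02 = (118.9 − 1.76)/6.02 = 19.458.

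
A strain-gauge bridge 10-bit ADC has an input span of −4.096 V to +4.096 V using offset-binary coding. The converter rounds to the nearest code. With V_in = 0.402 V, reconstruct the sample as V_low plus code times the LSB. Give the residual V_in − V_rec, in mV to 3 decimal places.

2.000 mV

One LSB is 8.192 V / 1024 = 8.000 mV.
(0.402 − (−4.096))/0.008 = 562.2500; round gives code 562.
V_rec = (−4.096) + 562·0.008 = 0.4 V.
Error = 0.402 − 0.4 = 0.002 V = 2.000 mV.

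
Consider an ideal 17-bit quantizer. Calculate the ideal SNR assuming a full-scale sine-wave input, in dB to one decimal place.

104.1 dB

SNR ≈ 6.02·N + 1.76 dB = 6.02·17 + 1.76 = 104.10 dB.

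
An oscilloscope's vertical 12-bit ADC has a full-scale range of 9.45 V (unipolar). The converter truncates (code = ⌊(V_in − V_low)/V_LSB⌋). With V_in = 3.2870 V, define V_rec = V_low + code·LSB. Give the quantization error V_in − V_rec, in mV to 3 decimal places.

Step size: 9.45 V ÷ 2^12 = 2.307 mV.
(V_in − V_low)/LSB = (3.2870 − 0)/0.00230713 = 1424.7145 → code 1424 (floor).
Reconstructed: 3.2853516 V.
Difference: 0.00164844 V → 1.648 mV.

1.648 mV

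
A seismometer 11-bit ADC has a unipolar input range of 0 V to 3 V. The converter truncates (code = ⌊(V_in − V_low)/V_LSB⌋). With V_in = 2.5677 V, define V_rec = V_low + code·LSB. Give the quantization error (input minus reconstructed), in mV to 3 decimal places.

Step size: 3 V ÷ 2^11 = 1.465 mV.
(2.5677 − 0)/0.00146484 = 1752.8832; ⌊·⌋ gives code 1752.
Reconstructed: 2.5664062 V.
V_in − V_rec = 0.00129375 V = 1.294 mV.

1.294 mV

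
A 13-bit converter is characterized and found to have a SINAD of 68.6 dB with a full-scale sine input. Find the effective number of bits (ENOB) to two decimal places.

ENOB = (SINAD − 1.76) / 6.02 = (68.6 − 1.76)/6.02 = 11.103.

11.10 bits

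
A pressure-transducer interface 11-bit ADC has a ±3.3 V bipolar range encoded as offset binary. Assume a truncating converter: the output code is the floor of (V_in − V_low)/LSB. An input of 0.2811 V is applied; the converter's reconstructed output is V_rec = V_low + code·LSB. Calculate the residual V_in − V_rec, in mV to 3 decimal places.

LSB = 6.6/2^11 = 3.223 mV.
(0.2811 − (−3.3))/0.00322266 = 1111.2262; ⌊·⌋ gives code 1111.
Code 1111 maps back to (−3.3) + 1111×0.00322266 V = 0.28037109 V.
Error = 0.2811 − 0.28037109 = 0.000728906 V = 0.729 mV.

0.729 mV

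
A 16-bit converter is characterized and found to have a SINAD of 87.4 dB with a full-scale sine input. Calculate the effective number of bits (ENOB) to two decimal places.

14.23 bits

ENOB = (SINAD − 1.76) / 6.02 = (87.4 − 1.76)/6.02 = 14.226.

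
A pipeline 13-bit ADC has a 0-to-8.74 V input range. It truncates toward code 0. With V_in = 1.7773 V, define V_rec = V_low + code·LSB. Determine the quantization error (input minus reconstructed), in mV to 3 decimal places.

One LSB is 8.74 V / 8192 = 1.067 mV.
(1.7773 − 0)/0.00106689 = 1665.8629; ⌊·⌋ gives code 1665.
Reconstructed: 1.7763794 V.
Error = 1.7773 − 1.7763794 = 0.000920605 V = 0.921 mV.

0.921 mV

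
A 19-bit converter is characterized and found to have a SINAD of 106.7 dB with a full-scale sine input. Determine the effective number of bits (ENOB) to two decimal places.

ENOB = (SINAD − 1.76) / 6.02 = (106.7 − 1.76)/6.02 = 17.432.

17.43 bits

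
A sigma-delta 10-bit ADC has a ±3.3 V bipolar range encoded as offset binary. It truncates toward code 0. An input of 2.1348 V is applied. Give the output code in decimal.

Full-scale span = 6.6 V; LSB = 6.6/2^10 = 6.445 mV.
(V_in − V_low)/LSB = (2.1348 − (−3.3)) / 0.00644531 = 843.217.
Floor → code 843.

code 843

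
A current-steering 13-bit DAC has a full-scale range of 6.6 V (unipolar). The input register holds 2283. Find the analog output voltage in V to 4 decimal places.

LSB = 6.6 V / 2^13 = 0.806 mV.
V_out = 0 + 2283 × 0.000805664 V = 1.83933 V.

1.8393 V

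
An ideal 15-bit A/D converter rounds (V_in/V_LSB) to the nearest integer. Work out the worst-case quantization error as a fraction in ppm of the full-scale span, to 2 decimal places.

Rounding → worst-case error = ½ LSB = V_FS/2^16, so 1e+06/65536 = 15.2588 ppm of full scale.

15.26 ppm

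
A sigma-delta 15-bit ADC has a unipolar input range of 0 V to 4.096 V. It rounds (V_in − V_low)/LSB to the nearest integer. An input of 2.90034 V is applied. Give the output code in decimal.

LSB = 4.096 V / 32768 = 125.00 µV.
(2.90034 − 0) / 0.000125 = 23202.720 LSBs.
Round → code 23203.

code 23203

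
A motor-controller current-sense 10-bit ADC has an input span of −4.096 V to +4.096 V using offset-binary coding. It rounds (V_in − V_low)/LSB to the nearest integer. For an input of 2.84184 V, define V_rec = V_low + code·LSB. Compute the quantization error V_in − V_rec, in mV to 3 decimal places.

1.840 mV

One LSB is 8.192 V / 1024 = 8.000 mV.
(V_in − V_low)/LSB = (2.84184 − (−4.096))/0.008 = 867.2300 → code 867 (round).
Reconstructed: 2.84 V.
Error = 2.84184 − 2.84 = 0.00184 V = 1.840 mV.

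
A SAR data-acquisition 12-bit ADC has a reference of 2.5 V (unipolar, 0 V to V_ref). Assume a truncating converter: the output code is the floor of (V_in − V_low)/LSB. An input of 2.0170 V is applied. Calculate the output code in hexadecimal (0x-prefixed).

code 0xCE8 (decimal 3304)

With 4096 levels over 2.5 V, one step is 0.610 mV.
(2.0170 − 0) / 0.000610352 = 3304.653 LSBs.
Floor → code 3304.
In hexadecimal (0x-prefixed): 0xCE8.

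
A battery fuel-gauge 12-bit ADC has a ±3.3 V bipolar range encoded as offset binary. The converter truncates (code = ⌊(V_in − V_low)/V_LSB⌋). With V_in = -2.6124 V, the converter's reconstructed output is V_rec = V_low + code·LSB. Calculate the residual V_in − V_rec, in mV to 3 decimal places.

1.174 mV

Step size: 6.6 V ÷ 2^12 = 1.611 mV.
Scaled input = 426.7287 LSBs, so code = 426.
Code 426 maps back to (−3.3) + 426×0.00161133 V = -2.6135742 V.
V_in − V_rec = 0.00117422 V = 1.174 mV.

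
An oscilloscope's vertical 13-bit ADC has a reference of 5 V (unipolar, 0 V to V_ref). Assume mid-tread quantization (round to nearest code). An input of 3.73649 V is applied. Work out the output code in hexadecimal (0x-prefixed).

Full-scale span = 5 V; LSB = 5/2^13 = 0.610 mV.
(V_in − V_low)/LSB = (3.73649 − 0) / 0.000610352 = 6121.865.
Round → code 6122.
In hexadecimal (0x-prefixed): 0x17EA.

code 0x17EA (decimal 6122)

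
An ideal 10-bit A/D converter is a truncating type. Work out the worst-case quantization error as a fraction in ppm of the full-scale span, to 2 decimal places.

976.56 ppm

Truncating → worst-case error = 1 LSB = V_FS/2^10, so 1e+06/1024 = 976.562 ppm of full scale.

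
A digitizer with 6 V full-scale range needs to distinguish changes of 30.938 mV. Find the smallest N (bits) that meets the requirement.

Number of steps required ≥ 6 V / 30.938 mV = 193.94.
Need 2^N ≥ 193.94; 2^7 = 128, 2^8 = 256.
Minimum N = 8.

8 bits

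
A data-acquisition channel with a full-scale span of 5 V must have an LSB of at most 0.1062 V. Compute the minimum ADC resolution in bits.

Number of steps required ≥ 5 V / 0.1062 V = 47.08.
Need 2^N ≥ 47.08; 2^5 = 32, 2^6 = 64.
Minimum N = 6.

6 bits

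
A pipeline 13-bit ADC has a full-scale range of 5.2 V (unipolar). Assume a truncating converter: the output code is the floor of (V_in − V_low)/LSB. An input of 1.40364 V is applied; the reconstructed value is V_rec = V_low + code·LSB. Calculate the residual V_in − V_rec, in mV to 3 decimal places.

0.173 mV

LSB = 5.2/2^13 = 0.635 mV.
Scaled input = 2211.2729 LSBs, so code = 2211.
V_rec = 0 + 2211·0.000634766 = 1.4034668 V.
Error = 1.40364 − 1.4034668 = 0.000173203 V = 0.173 mV.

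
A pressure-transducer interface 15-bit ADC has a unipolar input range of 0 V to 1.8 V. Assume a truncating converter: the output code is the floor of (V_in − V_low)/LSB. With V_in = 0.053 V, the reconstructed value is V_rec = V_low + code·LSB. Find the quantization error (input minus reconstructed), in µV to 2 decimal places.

45.90 µV

LSB = 1.8/2^15 = 54.93 µV.
(V_in − V_low)/LSB = (0.053 − 0)/5.49316e-05 = 964.8356 → code 964 (floor).
Code 964 maps back to 0 + 964×5.49316e-05 V = 0.052954102 V.
Difference: 4.58984e-05 V → 45.90 µV.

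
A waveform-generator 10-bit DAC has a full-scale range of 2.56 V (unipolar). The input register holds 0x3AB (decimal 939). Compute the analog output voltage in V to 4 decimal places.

2.3475 V

LSB = 2.56 V / 2^10 = 2.500 mV.
Code 0x3AB = 939 decimal.
V_out = 0 + 939 × 0.0025 V = 2.3475 V.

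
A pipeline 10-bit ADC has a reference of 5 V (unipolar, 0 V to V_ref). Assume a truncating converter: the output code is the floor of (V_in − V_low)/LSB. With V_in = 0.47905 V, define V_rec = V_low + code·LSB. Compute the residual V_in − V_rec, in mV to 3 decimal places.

Step size: 5 V ÷ 2^10 = 4.883 mV.
(V_in − V_low)/LSB = (0.47905 − 0)/0.00488281 = 98.1094 → code 98 (floor).
Code 98 maps back to 0 + 98×0.00488281 V = 0.47851562 V.
Difference: 0.000534375 V → 0.534 mV.

0.534 mV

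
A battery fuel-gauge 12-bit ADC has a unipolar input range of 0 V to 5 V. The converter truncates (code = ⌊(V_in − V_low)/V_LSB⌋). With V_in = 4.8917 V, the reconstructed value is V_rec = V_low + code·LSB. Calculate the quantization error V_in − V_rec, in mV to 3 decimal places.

0.343 mV

Step size: 5 V ÷ 2^12 = 1.221 mV.
Scaled input = 4007.2806 LSBs, so code = 4007.
Reconstructed: 4.8913574 V.
V_in − V_rec = 0.000342578 V = 0.343 mV.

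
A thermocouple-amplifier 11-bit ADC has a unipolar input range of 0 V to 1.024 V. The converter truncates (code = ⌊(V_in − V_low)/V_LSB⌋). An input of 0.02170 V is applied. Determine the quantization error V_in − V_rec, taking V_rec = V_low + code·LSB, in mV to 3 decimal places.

0.200 mV

One LSB is 1.024 V / 2048 = 0.500 mV.
Scaled input = 43.4000 LSBs, so code = 43.
V_rec = 0 + 43·0.0005 = 0.0215 V.
Difference: 0.0002 V → 0.200 mV.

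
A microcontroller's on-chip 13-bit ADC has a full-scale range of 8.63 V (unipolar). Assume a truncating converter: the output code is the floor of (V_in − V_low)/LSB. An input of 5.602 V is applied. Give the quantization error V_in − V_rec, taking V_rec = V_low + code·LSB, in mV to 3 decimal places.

One LSB is 8.63 V / 8192 = 1.053 mV.
Scaled input = 5317.6806 LSBs, so code = 5317.
Code 5317 maps back to 0 + 5317×0.00105347 V = 5.601283 V.
Difference: 0.000717041 V → 0.717 mV.

0.717 mV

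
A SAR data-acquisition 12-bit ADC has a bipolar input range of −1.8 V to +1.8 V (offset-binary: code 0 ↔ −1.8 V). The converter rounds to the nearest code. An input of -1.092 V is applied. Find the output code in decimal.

code 806

Full-scale span = 3.6 V; LSB = 3.6/2^12 = 0.879 mV.
(-1.092 − (−1.8)) / 0.000878906 = 805.547 LSBs.
So the output code is 806.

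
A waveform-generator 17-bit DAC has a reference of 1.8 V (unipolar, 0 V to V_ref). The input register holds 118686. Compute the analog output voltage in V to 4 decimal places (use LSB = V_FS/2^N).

1.6299 V

LSB = 1.8 V / 2^17 = 13.73 µV.
V_out = 0 + 118686 × 1.37329e-05 V = 1.6299 V.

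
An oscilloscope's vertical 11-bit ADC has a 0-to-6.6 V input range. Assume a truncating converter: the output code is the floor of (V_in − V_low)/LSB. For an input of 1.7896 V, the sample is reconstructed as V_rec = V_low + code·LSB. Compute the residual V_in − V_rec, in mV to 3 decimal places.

LSB = 6.6/2^11 = 3.223 mV.
(1.7896 − 0)/0.00322266 = 555.3183; ⌊·⌋ gives code 555.
V_rec = 0 + 555·0.00322266 = 1.7885742 V.
Difference: 0.00102578 V → 1.026 mV.

1.026 mV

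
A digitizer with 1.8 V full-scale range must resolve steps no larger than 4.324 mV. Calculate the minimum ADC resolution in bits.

Number of steps required ≥ 1.8 V / 4.324 mV = 416.28.
Need 2^N ≥ 416.28; 2^8 = 256, 2^9 = 512.
Minimum N = 9.

9 bits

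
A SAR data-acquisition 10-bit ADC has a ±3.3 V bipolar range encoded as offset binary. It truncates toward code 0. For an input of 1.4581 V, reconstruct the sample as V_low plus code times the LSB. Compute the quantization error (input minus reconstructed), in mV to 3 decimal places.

1.459 mV

LSB = 6.6/2^10 = 6.445 mV.
(V_in − V_low)/LSB = (1.4581 − (−3.3))/0.00644531 = 738.2264 → code 738 (floor).
V_rec = (−3.3) + 738·0.00644531 = 1.4566406 V.
Difference: 0.00145937 V → 1.459 mV.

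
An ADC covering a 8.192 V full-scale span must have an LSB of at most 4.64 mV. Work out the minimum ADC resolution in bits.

11 bits

Number of steps required ≥ 8.192 V / 4.64 mV = 1765.52.
Need 2^N ≥ 1765.52; 2^10 = 1024, 2^11 = 2048.
Minimum N = 11.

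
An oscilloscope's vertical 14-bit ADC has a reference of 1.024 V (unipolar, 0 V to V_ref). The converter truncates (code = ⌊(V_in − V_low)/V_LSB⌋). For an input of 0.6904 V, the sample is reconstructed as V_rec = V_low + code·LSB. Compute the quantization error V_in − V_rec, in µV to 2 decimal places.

Step size: 1.024 V ÷ 2^14 = 62.50 µV.
Scaled input = 11046.4000 LSBs, so code = 11046.
Code 11046 maps back to 0 + 11046×6.25e-05 V = 0.690375 V.
V_in − V_rec = 2.5e-05 V = 25.00 µV.

25.00 µV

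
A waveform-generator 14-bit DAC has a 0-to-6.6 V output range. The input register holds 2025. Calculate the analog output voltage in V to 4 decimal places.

0.8157 V

LSB = 6.6 V / 2^14 = 402.83 µV.
V_out = 0 + 2025 × 0.000402832 V = 0.815735 V.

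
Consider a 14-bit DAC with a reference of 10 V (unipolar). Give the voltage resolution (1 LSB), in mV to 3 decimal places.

Full-scale span = 10 V.
LSB = 10 / 2^14 = 10 / 16384 = 0.000610352 V = 0.610 mV.

0.610 mV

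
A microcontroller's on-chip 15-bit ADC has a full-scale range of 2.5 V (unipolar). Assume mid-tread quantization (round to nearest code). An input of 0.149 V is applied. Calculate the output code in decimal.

code 1953

LSB = 2.5 V / 32768 = 76.29 µV.
(V_in − V_low)/LSB = (0.149 − 0) / 7.62939e-05 = 1952.973.
So the output code is 1953.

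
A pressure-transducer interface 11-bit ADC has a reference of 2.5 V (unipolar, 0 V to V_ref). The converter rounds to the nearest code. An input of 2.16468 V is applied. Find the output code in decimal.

LSB = 2.5 V / 2048 = 1.221 mV.
Input sits at 1773.306 steps above V_low.
So the output code is 1773.

code 1773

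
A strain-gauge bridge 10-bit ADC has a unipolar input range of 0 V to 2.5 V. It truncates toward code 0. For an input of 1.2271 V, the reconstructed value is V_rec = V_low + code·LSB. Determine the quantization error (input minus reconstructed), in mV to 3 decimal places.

Step size: 2.5 V ÷ 2^10 = 2.441 mV.
(1.2271 − 0)/0.00244141 = 502.6202; ⌊·⌋ gives code 502.
V_rec = 0 + 502·0.00244141 = 1.2255859 V.
V_in − V_rec = 0.00151406 V = 1.514 mV.

1.514 mV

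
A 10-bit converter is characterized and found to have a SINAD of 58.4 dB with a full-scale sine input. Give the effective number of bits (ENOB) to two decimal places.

ENOB = (SINAD − 1.76) / 6.02 = (58.4 − 1.76)/6.02 = 9.409.

9.41 bits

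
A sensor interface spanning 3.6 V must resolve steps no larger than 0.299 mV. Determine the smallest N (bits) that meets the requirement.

Number of steps required ≥ 3.6 V / 0.299 mV = 12040.13.
Need 2^N ≥ 12040.13; 2^13 = 8192, 2^14 = 16384.
Minimum N = 14.

14 bits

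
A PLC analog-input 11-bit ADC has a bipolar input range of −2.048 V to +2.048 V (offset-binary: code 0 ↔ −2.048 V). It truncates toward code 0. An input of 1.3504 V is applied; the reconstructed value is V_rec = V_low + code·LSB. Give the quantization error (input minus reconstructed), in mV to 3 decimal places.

0.400 mV

Step size: 4.096 V ÷ 2^11 = 2.000 mV.
(1.3504 − (−2.048))/0.002 = 1699.2000; ⌊·⌋ gives code 1699.
V_rec = (−2.048) + 1699·0.002 = 1.35 V.
V_in − V_rec = 0.0004 V = 0.400 mV.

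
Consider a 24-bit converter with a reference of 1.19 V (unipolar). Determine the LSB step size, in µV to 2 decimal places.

0.07 µV

Full-scale span = 1.19 V.
LSB = 1.19 / 2^24 = 1.19 / 16777216 = 7.09295e-08 V = 0.07 µV.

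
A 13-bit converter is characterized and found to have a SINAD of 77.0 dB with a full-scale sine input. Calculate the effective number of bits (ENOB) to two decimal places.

ENOB = (SINAD − 1.76) / 6.02 = (77.0 − 1.76)/6.02 = 12.498.

12.50 bits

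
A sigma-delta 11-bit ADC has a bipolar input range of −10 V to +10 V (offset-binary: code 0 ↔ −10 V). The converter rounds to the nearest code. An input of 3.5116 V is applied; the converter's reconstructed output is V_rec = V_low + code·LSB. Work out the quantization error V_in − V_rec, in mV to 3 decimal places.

Step size: 20 V ÷ 2^11 = 9.766 mV.
(V_in − V_low)/LSB = (3.5116 − (−10))/0.00976562 = 1383.5878 → code 1384 (round).
Reconstructed: 3.515625 V.
Difference: -0.004025 V → -4.025 mV.

-4.025 mV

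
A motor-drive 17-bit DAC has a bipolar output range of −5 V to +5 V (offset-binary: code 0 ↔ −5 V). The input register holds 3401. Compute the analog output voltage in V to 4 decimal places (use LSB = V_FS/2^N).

LSB = 10 V / 2^17 = 76.29 µV.
V_out = (−5) + 3401 × 7.62939e-05 V = -4.74052 V.

-4.7405 V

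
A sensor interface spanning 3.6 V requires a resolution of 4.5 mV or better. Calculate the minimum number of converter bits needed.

Number of steps required ≥ 3.6 V / 4.5 mV = 800.00.
Need 2^N ≥ 800.00; 2^9 = 512, 2^10 = 1024.
Minimum N = 10.

10 bits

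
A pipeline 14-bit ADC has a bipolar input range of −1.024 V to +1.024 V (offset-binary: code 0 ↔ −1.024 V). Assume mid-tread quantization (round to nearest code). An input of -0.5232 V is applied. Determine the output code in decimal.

code 4006

LSB = 2.048 V / 16384 = 125.00 µV.
(V_in − V_low)/LSB = (-0.5232 − (−1.024)) / 0.000125 = 4006.400.
So the output code is 4006.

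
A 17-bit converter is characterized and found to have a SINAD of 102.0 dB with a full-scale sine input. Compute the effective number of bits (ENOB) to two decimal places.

16.65 bits

ENOB = (SINAD − 1.76) / 6.02 = (102.0 − 1.76)/6.02 = 16.651.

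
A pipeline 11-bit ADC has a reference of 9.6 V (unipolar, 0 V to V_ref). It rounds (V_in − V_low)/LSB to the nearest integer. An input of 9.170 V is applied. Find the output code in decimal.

LSB = 9.6 V / 2048 = 4.688 mV.
(9.170 − 0) / 0.0046875 = 1956.267 LSBs.
So the output code is 1956.

code 1956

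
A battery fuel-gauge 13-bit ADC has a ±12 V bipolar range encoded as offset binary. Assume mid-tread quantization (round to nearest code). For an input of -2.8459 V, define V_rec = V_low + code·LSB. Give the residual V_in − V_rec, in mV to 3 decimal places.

-1.173 mV

Step size: 24 V ÷ 2^13 = 2.930 mV.
Scaled input = 3124.5995 LSBs, so code = 3125.
Reconstructed: -2.8447266 V.
V_in − V_rec = -0.00117344 V = -1.173 mV.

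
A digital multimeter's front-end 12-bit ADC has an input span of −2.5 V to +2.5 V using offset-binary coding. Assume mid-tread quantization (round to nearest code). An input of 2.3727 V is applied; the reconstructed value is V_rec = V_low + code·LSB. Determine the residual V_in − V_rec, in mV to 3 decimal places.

-0.347 mV

LSB = 5/2^12 = 1.221 mV.
(2.3727 − (−2.5))/0.0012207 = 3991.7158; round gives code 3992.
Code 3992 maps back to (−2.5) + 3992×0.0012207 V = 2.3730469 V.
Error = 2.3727 − 2.3730469 = -0.000346875 V = -0.347 mV.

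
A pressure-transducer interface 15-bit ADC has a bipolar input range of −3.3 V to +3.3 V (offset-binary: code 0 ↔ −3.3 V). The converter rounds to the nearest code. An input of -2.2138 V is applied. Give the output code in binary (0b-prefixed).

code 0b1010100010001 (decimal 5393)

Full-scale span = 6.6 V; LSB = 6.6/2^15 = 201.42 µV.
(-2.2138 − (−3.3)) / 0.000201416 = 5392.818 LSBs.
So the output code is 5393.
In binary (0b-prefixed): 0b1010100010001.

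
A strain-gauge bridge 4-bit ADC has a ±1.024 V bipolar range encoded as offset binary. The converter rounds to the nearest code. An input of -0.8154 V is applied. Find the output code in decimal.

code 2

LSB = 2.048 V / 16 = 128.000 mV.
(V_in − V_low)/LSB = (-0.8154 − (−1.024)) / 0.128 = 1.630.
Round → code 2.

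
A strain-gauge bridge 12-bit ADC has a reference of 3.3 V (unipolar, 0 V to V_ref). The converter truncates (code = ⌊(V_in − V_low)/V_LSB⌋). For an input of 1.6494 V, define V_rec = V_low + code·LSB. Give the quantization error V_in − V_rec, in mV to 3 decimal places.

LSB = 3.3/2^12 = 0.806 mV.
(1.6494 − 0)/0.000805664 = 2047.2553; ⌊·⌋ gives code 2047.
Reconstructed: 1.6491943 V.
V_in − V_rec = 0.000205664 V = 0.206 mV.

0.206 mV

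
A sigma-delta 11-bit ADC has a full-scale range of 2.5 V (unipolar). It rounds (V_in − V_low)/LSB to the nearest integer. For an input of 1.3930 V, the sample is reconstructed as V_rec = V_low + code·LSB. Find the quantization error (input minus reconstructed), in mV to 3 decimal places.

LSB = 2.5/2^11 = 1.221 mV.
(1.3930 − 0)/0.0012207 = 1141.1456; round gives code 1141.
Reconstructed: 1.3928223 V.
Difference: 0.000177734 V → 0.178 mV.

0.178 mV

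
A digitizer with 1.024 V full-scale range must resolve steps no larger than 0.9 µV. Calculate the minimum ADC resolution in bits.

21 bits

Number of steps required ≥ 1.024 V / 0.9 µV = 1137777.78.
Need 2^N ≥ 1137777.78; 2^20 = 1048576, 2^21 = 2097152.
Minimum N = 21.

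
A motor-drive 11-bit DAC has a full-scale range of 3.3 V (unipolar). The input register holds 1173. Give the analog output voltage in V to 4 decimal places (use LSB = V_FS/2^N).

1.8901 V

LSB = 3.3 V / 2^11 = 1.611 mV.
V_out = 0 + 1173 × 0.00161133 V = 1.89009 V.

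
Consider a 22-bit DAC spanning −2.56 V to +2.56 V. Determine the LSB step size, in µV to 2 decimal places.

1.22 µV

Full-scale span = 5.12 V.
LSB = 5.12 / 2^22 = 5.12 / 4194304 = 1.2207e-06 V = 1.22 µV.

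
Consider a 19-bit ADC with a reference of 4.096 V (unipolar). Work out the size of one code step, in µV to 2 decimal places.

7.81 µV

Full-scale span = 4.096 V.
LSB = 4.096 / 2^19 = 4.096 / 524288 = 7.8125e-06 V = 7.81 µV.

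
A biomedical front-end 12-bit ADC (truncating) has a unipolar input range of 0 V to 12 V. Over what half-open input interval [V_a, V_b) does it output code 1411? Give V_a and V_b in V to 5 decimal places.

[4.13379 V, 4.13672 V)

LSB = 12/2^12 = 2.930 mV.
V_a = V_low + 1411·LSB = 4.13379 V; V_b = V_low + 1412·LSB = 4.13672 V.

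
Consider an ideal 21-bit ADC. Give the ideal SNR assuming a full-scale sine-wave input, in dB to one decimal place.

SNR ≈ 6.02·N + 1.76 dB = 6.02·21 + 1.76 = 128.18 dB.

128.2 dB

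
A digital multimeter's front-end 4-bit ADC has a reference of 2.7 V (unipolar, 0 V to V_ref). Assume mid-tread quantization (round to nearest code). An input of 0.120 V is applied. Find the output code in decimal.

code 1

With 16 levels over 2.7 V, one step is 168.750 mV.
Input sits at 0.711 steps above V_low.
So the output code is 1.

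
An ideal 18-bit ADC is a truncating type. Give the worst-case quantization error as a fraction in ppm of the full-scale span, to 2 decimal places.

Truncating → worst-case error = 1 LSB = V_FS/2^18, so 1e+06/262144 = 3.8147 ppm of full scale.

3.81 ppm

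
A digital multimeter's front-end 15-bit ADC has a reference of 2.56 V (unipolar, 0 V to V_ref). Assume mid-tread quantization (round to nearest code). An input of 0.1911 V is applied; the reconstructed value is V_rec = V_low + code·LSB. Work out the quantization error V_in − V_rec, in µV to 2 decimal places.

6.25 µV

LSB = 2.56/2^15 = 78.12 µV.
(V_in − V_low)/LSB = (0.1911 − 0)/7.8125e-05 = 2446.0800 → code 2446 (round).
Code 2446 maps back to 0 + 2446×7.8125e-05 V = 0.19109375 V.
Error = 0.1911 − 0.19109375 = 6.25e-06 V = 6.25 µV.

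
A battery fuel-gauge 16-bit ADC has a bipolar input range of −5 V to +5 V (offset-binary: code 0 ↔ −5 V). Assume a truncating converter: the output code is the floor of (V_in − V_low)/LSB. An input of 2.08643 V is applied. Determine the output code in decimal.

With 65536 levels over 10 V, one step is 152.59 µV.
(V_in − V_low)/LSB = (2.08643 − (−5)) / 0.000152588 = 46441.628.
So the output code is 46441.

code 46441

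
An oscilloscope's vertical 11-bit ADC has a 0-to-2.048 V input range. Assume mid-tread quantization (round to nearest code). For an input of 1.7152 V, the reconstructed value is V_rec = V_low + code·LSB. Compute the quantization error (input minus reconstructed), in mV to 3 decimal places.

0.200 mV

Step size: 2.048 V ÷ 2^11 = 1.000 mV.
(V_in − V_low)/LSB = (1.7152 − 0)/0.001 = 1715.2000 → code 1715 (round).
Code 1715 maps back to 0 + 1715×0.001 V = 1.715 V.
V_in − V_rec = 0.0002 V = 0.200 mV.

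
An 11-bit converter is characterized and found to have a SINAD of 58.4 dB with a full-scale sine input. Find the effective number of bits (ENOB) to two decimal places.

9.41 bits

ENOB = (SINAD − 1.76) / 6.02 = (58.4 − 1.76)/6.02 = 9.409.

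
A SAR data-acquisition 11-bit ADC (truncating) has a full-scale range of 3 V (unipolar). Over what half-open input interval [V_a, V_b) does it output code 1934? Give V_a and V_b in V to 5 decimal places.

LSB = 3/2^11 = 1.465 mV.
V_a = V_low + 1934·LSB = 2.83301 V; V_b = V_low + 1935·LSB = 2.83447 V.

[2.83301 V, 2.83447 V)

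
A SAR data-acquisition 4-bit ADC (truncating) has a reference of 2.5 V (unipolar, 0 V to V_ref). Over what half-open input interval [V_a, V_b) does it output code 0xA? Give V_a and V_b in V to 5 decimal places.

LSB = 2.5/2^4 = 156.250 mV.
Code 0xA = 10 decimal.
V_a = V_low + 10·LSB = 1.5625 V; V_b = V_low + 11·LSB = 1.71875 V.

[1.56250 V, 1.71875 V)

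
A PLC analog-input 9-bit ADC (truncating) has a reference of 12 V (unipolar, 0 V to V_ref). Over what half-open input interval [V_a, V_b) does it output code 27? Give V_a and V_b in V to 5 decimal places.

[0.63281 V, 0.65625 V)

LSB = 12/2^9 = 23.438 mV.
V_a = V_low + 27·LSB = 0.632812 V; V_b = V_low + 28·LSB = 0.65625 V.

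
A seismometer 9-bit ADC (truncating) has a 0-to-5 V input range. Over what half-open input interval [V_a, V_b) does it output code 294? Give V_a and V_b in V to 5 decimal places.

[2.87109 V, 2.88086 V)

LSB = 5/2^9 = 9.766 mV.
V_a = V_low + 294·LSB = 2.87109 V; V_b = V_low + 295·LSB = 2.88086 V.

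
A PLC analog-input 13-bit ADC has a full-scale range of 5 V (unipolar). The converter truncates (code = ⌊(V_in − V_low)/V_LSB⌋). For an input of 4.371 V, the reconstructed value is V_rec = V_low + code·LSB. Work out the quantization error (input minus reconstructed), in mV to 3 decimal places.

0.272 mV

One LSB is 5 V / 8192 = 0.610 mV.
(V_in − V_low)/LSB = (4.371 − 0)/0.000610352 = 7161.4464 → code 7161 (floor).
Code 7161 maps back to 0 + 7161×0.000610352 V = 4.3707275 V.
Difference: 0.000272461 V → 0.272 mV.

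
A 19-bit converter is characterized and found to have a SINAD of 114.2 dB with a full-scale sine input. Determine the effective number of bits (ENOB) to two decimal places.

18.68 bits

ENOB = (SINAD − 1.76) / 6.02 = (114.2 − 1.76)/6.02 = 18.678.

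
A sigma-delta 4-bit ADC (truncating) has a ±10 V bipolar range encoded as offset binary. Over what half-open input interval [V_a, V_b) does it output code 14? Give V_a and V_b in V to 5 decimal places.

[7.50000 V, 8.75000 V)

LSB = 20/2^4 = 1.2500 V.
V_a = V_low + 14·LSB = 7.5 V; V_b = V_low + 15·LSB = 8.75 V.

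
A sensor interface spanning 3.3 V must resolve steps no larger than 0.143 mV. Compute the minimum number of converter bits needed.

Number of steps required ≥ 3.3 V / 0.143 mV = 23076.92.
Need 2^N ≥ 23076.92; 2^14 = 16384, 2^15 = 32768.
Minimum N = 15.

15 bits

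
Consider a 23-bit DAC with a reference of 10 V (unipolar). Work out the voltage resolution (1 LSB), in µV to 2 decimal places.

Full-scale span = 10 V.
LSB = 10 / 2^23 = 10 / 8388608 = 1.19209e-06 V = 1.19 µV.

1.19 µV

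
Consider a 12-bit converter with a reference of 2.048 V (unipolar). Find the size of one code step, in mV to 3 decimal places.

Full-scale span = 2.048 V.
LSB = 2.048 / 2^12 = 2.048 / 4096 = 0.0005 V = 0.500 mV.

0.500 mV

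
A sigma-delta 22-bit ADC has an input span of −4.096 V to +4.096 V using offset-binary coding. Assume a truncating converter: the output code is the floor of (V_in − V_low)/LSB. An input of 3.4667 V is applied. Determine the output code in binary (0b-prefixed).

code 0b1110110001010101100110 (decimal 3872102)

LSB = 8.192 V / 4194304 = 1.95 µV.
(3.4667 − (−4.096)) / 1.95313e-06 = 3872102.400 LSBs.
So the output code is 3872102.
In binary (0b-prefixed): 0b1110110001010101100110.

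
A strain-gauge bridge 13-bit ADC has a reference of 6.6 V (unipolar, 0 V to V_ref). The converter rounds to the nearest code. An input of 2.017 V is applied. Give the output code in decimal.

Full-scale span = 6.6 V; LSB = 6.6/2^13 = 0.806 mV.
(V_in − V_low)/LSB = (2.017 − 0) / 0.000805664 = 2503.525.
round(2503.525) = 2504.

code 2504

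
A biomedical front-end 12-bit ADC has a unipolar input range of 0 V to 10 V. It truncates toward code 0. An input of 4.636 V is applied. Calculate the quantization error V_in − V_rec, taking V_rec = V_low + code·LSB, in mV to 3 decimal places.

LSB = 10/2^12 = 2.441 mV.
(V_in − V_low)/LSB = (4.636 − 0)/0.00244141 = 1898.9056 → code 1898 (floor).
Code 1898 maps back to 0 + 1898×0.00244141 V = 4.6337891 V.
Error = 4.636 − 4.6337891 = 0.00221094 V = 2.211 mV.

2.211 mV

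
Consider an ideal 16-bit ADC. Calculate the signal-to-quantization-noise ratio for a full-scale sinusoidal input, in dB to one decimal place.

98.1 dB

SNR ≈ 6.02·N + 1.76 dB = 6.02·16 + 1.76 = 98.08 dB.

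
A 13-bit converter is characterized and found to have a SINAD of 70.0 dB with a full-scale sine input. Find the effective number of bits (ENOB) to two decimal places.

ENOB = (SINAD − 1.76) / 6.02 = (70.0 − 1.76)/6.02 = 11.336.

11.34 bits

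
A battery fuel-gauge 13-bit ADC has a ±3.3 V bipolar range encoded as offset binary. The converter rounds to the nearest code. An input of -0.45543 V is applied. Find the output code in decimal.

Full-scale span = 6.6 V; LSB = 6.6/2^13 = 0.806 mV.
(-0.45543 − (−3.3)) / 0.000805664 = 3530.715 LSBs.
So the output code is 3531.

code 3531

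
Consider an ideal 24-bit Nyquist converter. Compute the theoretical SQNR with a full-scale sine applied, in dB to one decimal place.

146.2 dB

SNR ≈ 6.02·N + 1.76 dB = 6.02·24 + 1.76 = 146.24 dB.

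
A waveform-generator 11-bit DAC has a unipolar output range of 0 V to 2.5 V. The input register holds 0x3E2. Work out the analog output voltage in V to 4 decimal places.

LSB = 2.5 V / 2^11 = 1.221 mV.
Code 0x3E2 = 994 decimal.
V_out = 0 + 994 × 0.0012207 V = 1.21338 V.

1.2134 V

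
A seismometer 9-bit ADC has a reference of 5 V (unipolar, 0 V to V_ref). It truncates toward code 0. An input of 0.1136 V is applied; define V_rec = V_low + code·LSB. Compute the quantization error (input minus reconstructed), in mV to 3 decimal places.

One LSB is 5 V / 512 = 9.766 mV.
(V_in − V_low)/LSB = (0.1136 − 0)/0.00976562 = 11.6326 → code 11 (floor).
Code 11 maps back to 0 + 11×0.00976562 V = 0.10742188 V.
V_in − V_rec = 0.00617812 V = 6.178 mV.

6.178 mV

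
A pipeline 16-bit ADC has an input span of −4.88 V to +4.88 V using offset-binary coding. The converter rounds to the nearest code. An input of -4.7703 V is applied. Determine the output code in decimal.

code 737

LSB = 9.76 V / 65536 = 148.93 µV.
Input sits at 736.609 steps above V_low.
round(736.609) = 737.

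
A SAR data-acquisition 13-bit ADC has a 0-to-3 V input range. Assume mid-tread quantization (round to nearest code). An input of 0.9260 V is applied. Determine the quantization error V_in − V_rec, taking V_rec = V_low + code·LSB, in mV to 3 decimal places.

One LSB is 3 V / 8192 = 366.21 µV.
Scaled input = 2528.5973 LSBs, so code = 2529.
Reconstructed: 0.92614746 V.
Error = 0.9260 − 0.92614746 = -0.000147461 V = -0.147 mV.

-0.147 mV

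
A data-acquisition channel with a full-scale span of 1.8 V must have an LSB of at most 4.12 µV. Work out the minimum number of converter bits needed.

Number of steps required ≥ 1.8 V / 4.12 µV = 436893.20.
Need 2^N ≥ 436893.20; 2^18 = 262144, 2^19 = 524288.
Minimum N = 19.

19 bits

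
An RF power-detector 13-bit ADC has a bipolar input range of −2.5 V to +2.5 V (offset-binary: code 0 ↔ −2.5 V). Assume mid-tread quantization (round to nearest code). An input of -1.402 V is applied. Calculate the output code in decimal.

LSB = 5 V / 8192 = 0.610 mV.
(-1.402 − (−2.5)) / 0.000610352 = 1798.963 LSBs.
Round → code 1799.

code 1799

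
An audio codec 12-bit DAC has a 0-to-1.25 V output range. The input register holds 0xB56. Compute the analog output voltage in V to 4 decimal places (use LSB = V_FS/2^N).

LSB = 1.25 V / 2^12 = 305.18 µV.
Code 0xB56 = 2902 decimal.
V_out = 0 + 2902 × 0.000305176 V = 0.88562 V.

0.8856 V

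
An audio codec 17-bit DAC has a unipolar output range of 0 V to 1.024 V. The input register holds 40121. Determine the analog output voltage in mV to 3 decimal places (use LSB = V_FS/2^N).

313.445 mV

LSB = 1.024 V / 2^17 = 7.81 µV.
V_out = 0 + 40121 × 7.8125e-06 V = 0.313445 V.
= 313.445 mV.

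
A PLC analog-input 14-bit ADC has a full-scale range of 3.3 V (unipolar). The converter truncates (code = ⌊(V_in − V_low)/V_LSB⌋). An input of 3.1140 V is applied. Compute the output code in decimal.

code 15460

LSB = 3.3 V / 16384 = 201.42 µV.
(V_in − V_low)/LSB = (3.1140 − 0) / 0.000201416 = 15460.538.
So the output code is 15460.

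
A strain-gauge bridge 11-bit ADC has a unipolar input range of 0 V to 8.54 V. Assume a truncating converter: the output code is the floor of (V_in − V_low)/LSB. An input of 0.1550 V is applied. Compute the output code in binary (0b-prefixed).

code 0b100101 (decimal 37)

Full-scale span = 8.54 V; LSB = 8.54/2^11 = 4.170 mV.
(0.1550 − 0) / 0.00416992 = 37.171 LSBs.
⌊·⌋(37.171) = 37.
In binary (0b-prefixed): 0b100101.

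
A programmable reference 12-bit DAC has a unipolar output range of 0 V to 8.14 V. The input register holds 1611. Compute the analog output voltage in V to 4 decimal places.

LSB = 8.14 V / 2^12 = 1.987 mV.
V_out = 0 + 1611 × 0.0019873 V = 3.20155 V.

3.2015 V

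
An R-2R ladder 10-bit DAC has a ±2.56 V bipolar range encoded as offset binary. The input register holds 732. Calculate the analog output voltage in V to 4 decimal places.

LSB = 5.12 V / 2^10 = 5.000 mV.
V_out = (−2.56) + 732 × 0.005 V = 1.1 V.

1.1000 V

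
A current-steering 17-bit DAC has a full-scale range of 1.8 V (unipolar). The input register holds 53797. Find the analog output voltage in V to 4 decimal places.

0.7388 V

LSB = 1.8 V / 2^17 = 13.73 µV.
V_out = 0 + 53797 × 1.37329e-05 V = 0.738789 V.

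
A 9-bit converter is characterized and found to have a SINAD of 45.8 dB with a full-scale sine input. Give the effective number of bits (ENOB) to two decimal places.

ENOB = (SINAD − 1.76) / 6.02 = (45.8 − 1.76)/6.02 = 7.316.

7.32 bits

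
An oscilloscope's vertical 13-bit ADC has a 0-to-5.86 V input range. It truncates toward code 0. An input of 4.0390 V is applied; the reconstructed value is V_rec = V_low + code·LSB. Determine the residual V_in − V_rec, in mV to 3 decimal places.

0.235 mV

One LSB is 5.86 V / 8192 = 0.715 mV.
Scaled input = 5646.3290 LSBs, so code = 5646.
V_rec = 0 + 5646·0.000715332 = 4.0387646 V.
V_in − V_rec = 0.000235352 V = 0.235 mV.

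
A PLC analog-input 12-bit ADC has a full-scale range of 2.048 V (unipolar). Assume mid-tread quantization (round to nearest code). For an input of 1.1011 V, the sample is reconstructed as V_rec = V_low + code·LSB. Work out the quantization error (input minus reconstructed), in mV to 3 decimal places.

LSB = 2.048/2^12 = 0.500 mV.
(1.1011 − 0)/0.0005 = 2202.2000; round gives code 2202.
V_rec = 0 + 2202·0.0005 = 1.101 V.
Error = 1.1011 − 1.101 = 0.0001 V = 0.100 mV.

0.100 mV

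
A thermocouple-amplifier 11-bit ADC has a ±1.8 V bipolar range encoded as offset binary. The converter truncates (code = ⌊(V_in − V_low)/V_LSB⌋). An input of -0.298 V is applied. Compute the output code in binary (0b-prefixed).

With 2048 levels over 3.6 V, one step is 1.758 mV.
(V_in − V_low)/LSB = (-0.298 − (−1.8)) / 0.00175781 = 854.471.
⌊·⌋(854.471) = 854.
In binary (0b-prefixed): 0b1101010110.

code 0b1101010110 (decimal 854)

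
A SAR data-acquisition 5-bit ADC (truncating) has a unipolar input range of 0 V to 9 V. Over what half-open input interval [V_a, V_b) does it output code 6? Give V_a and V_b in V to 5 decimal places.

LSB = 9/2^5 = 281.250 mV.
V_a = V_low + 6·LSB = 1.6875 V; V_b = V_low + 7·LSB = 1.96875 V.

[1.68750 V, 1.96875 V)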